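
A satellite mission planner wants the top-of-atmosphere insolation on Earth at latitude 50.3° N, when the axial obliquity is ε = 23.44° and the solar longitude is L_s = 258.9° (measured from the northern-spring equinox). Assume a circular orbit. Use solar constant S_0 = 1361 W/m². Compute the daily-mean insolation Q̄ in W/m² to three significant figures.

Q̄ ≈ 84.4 W/m²

Solar declination: sin δ = sin ε · sin L_s = sin 23.44° × sin 258.9° = -0.39035, so δ = -22.976°.
cos h₀ = −tan(+50.3°) tan(-22.976°) = 0.5107, h₀ = 1.0348 rad.
Bracket: h₀ sin ϕ sin δ + cos ϕ cos δ sin h₀ = 1.0348×0.76940×-0.39035 + 0.63877×0.92067×0.85977 = -0.310787 + 0.505628 = 0.194841.
Q̄ = (S_0/π) × [bracket] = (1361/π) × 0.194841 = 84.41 W/m².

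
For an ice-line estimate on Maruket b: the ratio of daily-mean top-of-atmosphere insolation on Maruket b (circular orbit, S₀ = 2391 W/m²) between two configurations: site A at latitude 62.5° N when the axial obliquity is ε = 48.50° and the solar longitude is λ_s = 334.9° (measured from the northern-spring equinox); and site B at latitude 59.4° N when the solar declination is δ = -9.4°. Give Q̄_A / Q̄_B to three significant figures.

Q̄_A / Q̄_B ≈ 0.297

— Configuration A (φ=+62.5°):
Solar declination: sin δ = sin ε · sin λ_s = sin 48.50° × sin 334.9° = -0.31771, so δ = -18.524°.
cos H₀ = −tan(+62.5°) tan(-18.524°) = 0.6437, H₀ = 0.8715 rad.
Bracket: H₀ sin φ sin δ + cos φ cos δ sin H₀ = 0.8715×0.88701×-0.31771 + 0.46175×0.94819×0.76531 = -0.245599 + 0.335073 = 0.089474.
Q̄ = (S₀/π) × [bracket] = (2391/π) × 0.089474 = 68.097 W/m².
— Configuration B (φ=+59.4°):
cos H₀ = −tan(+59.4°) tan(-9.400°) = 0.2799, H₀ = 1.2871 rad.
Bracket: H₀ sin φ sin δ + cos φ cos δ sin H₀ = 1.2871×0.86074×-0.16333 + 0.50904×0.98657×0.96002 = -0.180947 + 0.482125 = 0.301178.
Q̄ = (S₀/π) × [bracket] = (2391/π) × 0.301178 = 229.22 W/m².
Ratio Q̄_A / Q̄_B = 68.097 / 229.22 = 0.2971.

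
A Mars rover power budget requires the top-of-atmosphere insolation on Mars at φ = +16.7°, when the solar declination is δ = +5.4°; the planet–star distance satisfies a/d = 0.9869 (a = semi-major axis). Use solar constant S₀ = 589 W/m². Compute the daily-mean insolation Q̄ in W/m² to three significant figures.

cos H₀ = −tan(+16.7°) tan(+5.400°) = -0.0284, H₀ = 1.5992 rad.
Bracket: H₀ sin φ sin δ + cos φ cos δ sin H₀ = 1.5992×0.28736×0.09411 + 0.95782×0.99556×0.99960 = 0.043248 + 0.953186 = 0.996434.
Inverse-square distance factor (a/d)² = 0.9869² = 0.973972.
Q̄ = (S₀/π) × 0.973972 × [bracket] = (589/π) × 0.973972 × 0.996434 = 182.0 W/m².

Q̄ ≈ 182 W/m²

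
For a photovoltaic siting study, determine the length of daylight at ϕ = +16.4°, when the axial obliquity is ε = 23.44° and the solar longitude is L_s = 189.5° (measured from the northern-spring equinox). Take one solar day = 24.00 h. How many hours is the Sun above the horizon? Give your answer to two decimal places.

Solar declination: sin δ = sin ε · sin L_s = sin 23.44° × sin 189.5° = -0.06565, so δ = -3.764°.
cos h₀ = −tan ϕ · tan δ = −tan(+16.4°) × tan(-3.764°) = 0.0194, so h₀ = 1.5514 rad = 88.89°.
Daylight = 2h₀/(2π) × 24.00 h = (1.5514/π) × 24.00 = 11.85 h.

11.85 h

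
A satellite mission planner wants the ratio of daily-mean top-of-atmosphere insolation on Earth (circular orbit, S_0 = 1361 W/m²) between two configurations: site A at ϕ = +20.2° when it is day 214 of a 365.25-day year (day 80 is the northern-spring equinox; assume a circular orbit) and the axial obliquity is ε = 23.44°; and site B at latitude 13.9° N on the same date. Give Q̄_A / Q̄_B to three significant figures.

Q̄_A / Q̄_B ≈ 1.02

— Configuration A (ϕ=+20.2°):
Solar longitude: L_s = 360° × (214 − 80)/365.25 = 132.074°.
sin δ = sin 23.44° × sin 132.074° = 0.29527, so δ = +17.174°.
cos h₀ = −tan(+20.2°) tan(+17.174°) = -0.1137, h₀ = 1.6848 rad.
Bracket: h₀ sin ϕ sin δ + cos ϕ cos δ sin h₀ = 1.6848×0.34530×0.29527 + 0.93849×0.95541×0.99351 = 0.171777 + 0.890824 = 1.062601.
Q̄ = (S_0/π) × [bracket] = (1361/π) × 1.062601 = 460.34 W/m².
— Configuration B (ϕ=+13.9°):
cos h₀ = −tan(+13.9°) tan(+17.174°) = -0.0765, h₀ = 1.6474 rad.
Bracket: h₀ sin ϕ sin δ + cos ϕ cos δ sin h₀ = 1.6474×0.24023×0.29527 + 0.97072×0.95541×0.99707 = 0.116855 + 0.924718 = 1.041573.
Q̄ = (S_0/π) × [bracket] = (1361/π) × 1.041573 = 451.23 W/m².
Ratio Q̄_A / Q̄_B = 460.34 / 451.23 = 1.020.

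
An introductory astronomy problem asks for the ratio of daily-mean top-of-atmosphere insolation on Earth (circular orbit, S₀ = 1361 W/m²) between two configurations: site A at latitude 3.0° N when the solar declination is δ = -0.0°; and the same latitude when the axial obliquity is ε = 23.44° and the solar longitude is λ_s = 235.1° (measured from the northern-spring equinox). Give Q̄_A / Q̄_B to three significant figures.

— Configuration A (φ=+3.0°):
cos H₀ = −tan(+3.0°) tan(-0.000°) = 0.0000, H₀ = 1.5708 rad.
Bracket: H₀ sin φ sin δ + cos φ cos δ sin H₀ = 1.5708×0.05234×-0.00000 + 0.99863×1.00000×1.00000 = -0.000000 + 0.998630 = 0.998630.
Q̄ = (S₀/π) × [bracket] = (1361/π) × 0.998630 = 432.63 W/m².
— Configuration B (φ=+3.0°):
Solar declination: sin δ = sin ε · sin λ_s = sin 23.44° × sin 235.1° = -0.32625, so δ = -19.041°.
cos H₀ = −tan(+3.0°) tan(-19.041°) = 0.0181, H₀ = 1.5527 rad.
Bracket: H₀ sin φ sin δ + cos φ cos δ sin H₀ = 1.5527×0.05234×-0.32625 + 0.99863×0.94528×0.99984 = -0.026514 + 0.943834 = 0.917320.
Q̄ = (S₀/π) × [bracket] = (1361/π) × 0.917320 = 397.40 W/m².
Ratio Q̄_A / Q̄_B = 432.63 / 397.40 = 1.089.

Q̄_A / Q̄_B ≈ 1.09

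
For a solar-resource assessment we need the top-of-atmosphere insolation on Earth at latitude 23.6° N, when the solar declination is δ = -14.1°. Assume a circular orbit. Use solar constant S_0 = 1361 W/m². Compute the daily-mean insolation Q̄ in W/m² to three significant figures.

cos h₀ = −tan(+23.6°) tan(-14.100°) = 0.1097, h₀ = 1.4608 rad.
Bracket: h₀ sin ϕ sin δ + cos ϕ cos δ sin h₀ = 1.4608×0.40035×-0.24362 + 0.91636×0.96987×0.99396 = -0.142477 + 0.883382 = 0.740905.
Q̄ = (S_0/π) × [bracket] = (1361/π) × 0.740905 = 321.0 W/m².

Q̄ ≈ 321 W/m²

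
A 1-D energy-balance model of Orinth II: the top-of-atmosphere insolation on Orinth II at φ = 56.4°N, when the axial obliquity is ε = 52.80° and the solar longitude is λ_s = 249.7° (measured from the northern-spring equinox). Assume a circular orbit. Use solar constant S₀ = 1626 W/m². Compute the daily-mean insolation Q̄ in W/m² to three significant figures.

Q̄ ≈ 0.00 W/m²

Solar declination: sin δ = sin ε · sin λ_s = sin 52.80° × sin 249.7° = -0.74706, so δ = -48.336°.
cos H₀ = −tan(+56.4°) tan(-48.336°) = 1.6915 ≥ 1 ⇒ polar night, H₀ = 0 and Q̄ = 0.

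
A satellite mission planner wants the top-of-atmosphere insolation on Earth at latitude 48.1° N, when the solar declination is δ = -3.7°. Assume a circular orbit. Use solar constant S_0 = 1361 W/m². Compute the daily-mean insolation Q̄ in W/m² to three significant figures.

cos h₀ = −tan(+48.1°) tan(-3.700°) = 0.0721, h₀ = 1.4987 rad.
Bracket: h₀ sin ϕ sin δ + cos ϕ cos δ sin h₀ = 1.4987×0.74431×-0.06453 + 0.66783×0.99792×0.99740 = -0.071983 + 0.664708 = 0.592725.
Q̄ = (S_0/π) × [bracket] = (1361/π) × 0.592725 = 256.8 W/m².

Q̄ ≈ 257 W/m²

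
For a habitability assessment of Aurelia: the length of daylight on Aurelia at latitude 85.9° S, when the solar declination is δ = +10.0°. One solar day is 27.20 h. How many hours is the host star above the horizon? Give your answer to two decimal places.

cos h₀ = −tan ϕ · tan δ = 2.4599 ≥ 1, so the host star never rises (polar night) and h₀ = 0.
Daylight = 2h₀/(2π) × 27.20 h = (0.0000/π) × 27.20 = 0.00 h.

0.00 h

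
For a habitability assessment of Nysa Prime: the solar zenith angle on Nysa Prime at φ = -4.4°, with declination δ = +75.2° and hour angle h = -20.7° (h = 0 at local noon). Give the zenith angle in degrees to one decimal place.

θ_z = 80.6°

cos θ_z = sin φ sin δ + cos φ cos δ cos h = -0.074174 + 0.238251 = 0.164077.
θ_z = arccos(0.164077) = 80.6°.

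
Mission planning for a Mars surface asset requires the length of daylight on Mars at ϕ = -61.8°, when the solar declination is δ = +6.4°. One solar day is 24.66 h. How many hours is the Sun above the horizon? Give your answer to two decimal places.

10.68 h

cos h₀ = −tan ϕ · tan δ = −tan(-61.8°) × tan(+6.400°) = 0.2092, so h₀ = 1.3600 rad = 77.92°.
Daylight = 2h₀/(2π) × 24.66 h = (1.3600/π) × 24.66 = 10.68 h.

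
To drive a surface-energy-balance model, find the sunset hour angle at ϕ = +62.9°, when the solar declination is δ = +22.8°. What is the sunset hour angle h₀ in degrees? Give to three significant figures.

h₀ = 145°

cos h₀ = −tan ϕ · tan δ = −tan(+62.9°) × tan(+22.800°) = -0.8215, so h₀ = 2.5348 rad = 145.23°.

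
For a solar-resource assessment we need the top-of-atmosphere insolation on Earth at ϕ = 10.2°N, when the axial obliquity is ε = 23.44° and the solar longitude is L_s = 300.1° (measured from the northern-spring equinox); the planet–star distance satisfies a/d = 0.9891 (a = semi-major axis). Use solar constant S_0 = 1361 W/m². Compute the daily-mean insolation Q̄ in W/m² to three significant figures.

Q̄ ≈ 352 W/m²

Solar declination: sin δ = sin ε · sin L_s = sin 23.44° × sin 300.1° = -0.34415, so δ = -20.130°.
cos h₀ = −tan(+10.2°) tan(-20.130°) = 0.0660, h₀ = 1.5048 rad.
Bracket: h₀ sin ϕ sin δ + cos ϕ cos δ sin h₀ = 1.5048×0.17708×-0.34415 + 0.98420×0.93892×0.99782 = -0.091706 + 0.922071 = 0.830365.
Inverse-square distance factor (a/d)² = 0.9891² = 0.978319.
Q̄ = (S_0/π) × 0.978319 × [bracket] = (1361/π) × 0.978319 × 0.830365 = 351.9 W/m².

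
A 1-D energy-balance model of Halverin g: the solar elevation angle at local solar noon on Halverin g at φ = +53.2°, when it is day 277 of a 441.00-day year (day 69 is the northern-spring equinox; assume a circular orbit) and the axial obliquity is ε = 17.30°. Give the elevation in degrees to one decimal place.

39.8°

Solar longitude: λ_s = 360° × (277 − 69)/441.00 = 169.796°.
sin δ = sin 17.30° × sin 169.796° = 0.05268, so δ = +3.020°.
At local noon the hour angle is zero, so the zenith angle equals |φ − δ| = |+53.2° − (+3.020°)| = 50.180°.
Elevation = 90° − 50.180° = 39.8°.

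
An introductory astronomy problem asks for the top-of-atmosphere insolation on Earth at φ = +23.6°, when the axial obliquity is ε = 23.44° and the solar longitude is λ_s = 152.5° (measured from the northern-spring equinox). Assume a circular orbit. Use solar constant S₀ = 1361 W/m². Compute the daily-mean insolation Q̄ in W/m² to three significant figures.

Q̄ ≈ 442 W/m²

Solar declination: sin δ = sin ε · sin λ_s = sin 23.44° × sin 152.5° = 0.18368, so δ = +10.584°.
cos H₀ = −tan(+23.6°) tan(+10.584°) = -0.0816, H₀ = 1.6525 rad.
Bracket: H₀ sin φ sin δ + cos φ cos δ sin H₀ = 1.6525×0.40035×0.18368 + 0.91636×0.98299×0.99666 = 0.121519 + 0.897764 = 1.019283.
Q̄ = (S₀/π) × [bracket] = (1361/π) × 1.019283 = 441.6 W/m².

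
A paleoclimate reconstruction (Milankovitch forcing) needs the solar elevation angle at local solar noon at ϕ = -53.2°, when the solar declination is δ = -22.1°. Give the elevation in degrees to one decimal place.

58.9°

At local noon the hour angle is zero, so the zenith angle equals |ϕ − δ| = |-53.2° − (-22.100°)| = 31.100°.
Elevation = 90° − 31.100° = 58.9°.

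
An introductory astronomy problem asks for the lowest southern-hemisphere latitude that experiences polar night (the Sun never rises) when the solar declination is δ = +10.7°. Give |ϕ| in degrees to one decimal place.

|ϕ| = 79.3°

Polar night requires cos h₀ = −tan ϕ tan δ ≥ 1, i.e. tan ϕ tan δ ≤ −1.
The boundary is |tan ϕ| · |tan δ| = 1, so |ϕ| = 90° − |δ| = 90° − 10.7° = 79.3° in the southern hemisphere.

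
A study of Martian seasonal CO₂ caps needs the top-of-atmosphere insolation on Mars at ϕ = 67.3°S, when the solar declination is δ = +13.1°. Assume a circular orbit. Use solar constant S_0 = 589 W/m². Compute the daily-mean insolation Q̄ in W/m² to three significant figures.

Q̄ ≈ 20.1 W/m²

cos h₀ = −tan(-67.3°) tan(+13.100°) = 0.5563, h₀ = 0.9809 rad.
Bracket: h₀ sin ϕ sin δ + cos ϕ cos δ sin h₀ = 0.9809×-0.92254×0.22665 + 0.38591×0.97398×0.83098 = -0.205100 + 0.312339 = 0.107239.
Q̄ = (S_0/π) × [bracket] = (589/π) × 0.107239 = 20.11 W/m².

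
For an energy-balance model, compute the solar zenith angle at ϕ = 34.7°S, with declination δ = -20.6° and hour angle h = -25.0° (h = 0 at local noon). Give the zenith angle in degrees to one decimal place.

cos θ_z = sin ϕ sin δ + cos ϕ cos δ cos h = 0.200296 + 0.697473 = 0.897769.
θ_z = arccos(0.897769) = 26.1°.

θ_z = 26.1°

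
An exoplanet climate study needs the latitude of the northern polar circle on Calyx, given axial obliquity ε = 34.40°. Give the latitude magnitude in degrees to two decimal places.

The polar circle is the lowest latitude that experiences at least one full rotation of continuous daylight at the northern-summer solstice; it lies at |φ| = 90° − ε = 90° − 34.40° = 55.60°.

55.60°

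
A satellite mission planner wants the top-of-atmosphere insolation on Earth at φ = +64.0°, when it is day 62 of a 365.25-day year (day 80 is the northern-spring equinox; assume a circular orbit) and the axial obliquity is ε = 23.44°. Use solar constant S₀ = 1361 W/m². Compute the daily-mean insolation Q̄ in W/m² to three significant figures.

Solar longitude: λ_s = 360° × (62 − 80)/365.25 = -17.741°, i.e. -17.741° + 360° = 342.259°.
sin δ = sin 23.44° × sin 342.259° = -0.12121, so δ = -6.962°.
cos H₀ = −tan(+64.0°) tan(-6.962°) = 0.2504, H₀ = 1.3177 rad.
Bracket: H₀ sin φ sin δ + cos φ cos δ sin H₀ = 1.3177×0.89879×-0.12121 + 0.43837×0.99263×0.96815 = -0.143553 + 0.421280 = 0.277727.
Q̄ = (S₀/π) × [bracket] = (1361/π) × 0.277727 = 120.3 W/m².

Q̄ ≈ 120 W/m²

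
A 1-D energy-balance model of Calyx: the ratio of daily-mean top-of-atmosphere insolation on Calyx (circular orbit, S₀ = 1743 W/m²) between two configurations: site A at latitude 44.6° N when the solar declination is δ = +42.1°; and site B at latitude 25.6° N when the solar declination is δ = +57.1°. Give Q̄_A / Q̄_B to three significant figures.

— Configuration A (φ=+44.6°):
cos H₀ = −tan(+44.6°) tan(+42.100°) = -0.8910, H₀ = 2.6704 rad.
Bracket: H₀ sin φ sin δ + cos φ cos δ sin H₀ = 2.6704×0.70215×0.67043 + 0.71203×0.74198×0.45392 = 1.257071 + 0.239811 = 1.496882.
Q̄ = (S₀/π) × [bracket] = (1743/π) × 1.496882 = 830.49 W/m².
— Configuration B (φ=+25.6°):
cos H₀ = −tan(+25.6°) tan(+57.100°) = -0.7406, H₀ = 2.4048 rad.
Bracket: H₀ sin φ sin δ + cos φ cos δ sin H₀ = 2.4048×0.43209×0.83962 + 0.90183×0.54317×0.67194 = 0.872441 + 0.329148 = 1.201589.
Q̄ = (S₀/π) × [bracket] = (1743/π) × 1.201589 = 666.66 W/m².
Ratio Q̄_A / Q̄_B = 830.49 / 666.66 = 1.246.

Q̄_A / Q̄_B ≈ 1.25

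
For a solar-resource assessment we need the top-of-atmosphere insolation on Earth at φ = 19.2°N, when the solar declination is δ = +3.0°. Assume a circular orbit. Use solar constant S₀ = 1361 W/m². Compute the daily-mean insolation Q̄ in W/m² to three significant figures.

Q̄ ≈ 420 W/m²

cos H₀ = −tan(+19.2°) tan(+3.000°) = -0.0183, H₀ = 1.5890 rad.
Bracket: H₀ sin φ sin δ + cos φ cos δ sin H₀ = 1.5890×0.32887×0.05234 + 0.94438×0.99863×0.99983 = 0.027352 + 0.942926 = 0.970278.
Q̄ = (S₀/π) × [bracket] = (1361/π) × 0.970278 = 420.3 W/m².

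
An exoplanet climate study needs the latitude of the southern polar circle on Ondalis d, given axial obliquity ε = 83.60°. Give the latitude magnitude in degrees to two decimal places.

6.40°

The polar circle is the lowest latitude that experiences at least one full rotation of continuous darkness at the northern-summer solstice; it lies at |φ| = 90° − ε = 90° − 83.60° = 6.40°.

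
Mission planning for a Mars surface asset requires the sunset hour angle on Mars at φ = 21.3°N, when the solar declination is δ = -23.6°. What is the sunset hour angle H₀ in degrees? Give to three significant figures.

cos H₀ = −tan φ · tan δ = −tan(+21.3°) × tan(-23.600°) = 0.1703, so H₀ = 1.3996 rad = 80.19°.

H₀ = 80.2°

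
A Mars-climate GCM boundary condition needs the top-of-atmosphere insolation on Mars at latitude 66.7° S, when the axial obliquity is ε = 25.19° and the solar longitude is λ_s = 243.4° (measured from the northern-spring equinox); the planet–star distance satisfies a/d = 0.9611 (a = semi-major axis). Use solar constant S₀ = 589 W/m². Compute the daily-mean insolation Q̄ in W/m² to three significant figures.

Solar declination: sin δ = sin ε · sin λ_s = sin 25.19° × sin 243.4° = -0.38057, so δ = -22.369°.
cos H₀ = −tan(-66.7°) tan(-22.369°) = -0.9556, H₀ = 2.8424 rad.
Bracket: H₀ sin φ sin δ + cos φ cos δ sin H₀ = 2.8424×-0.91845×-0.38057 + 0.39555×0.92475×0.29472 = 0.993517 + 0.107804 = 1.101321.
Inverse-square distance factor (a/d)² = 0.9611² = 0.923713.
Q̄ = (S₀/π) × 0.923713 × [bracket] = (589/π) × 0.923713 × 1.101321 = 190.7 W/m².

Q̄ ≈ 191 W/m²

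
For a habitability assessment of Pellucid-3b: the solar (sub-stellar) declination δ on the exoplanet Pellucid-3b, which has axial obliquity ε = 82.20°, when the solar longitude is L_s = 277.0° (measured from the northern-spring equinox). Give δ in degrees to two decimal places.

δ = -79.53°

sin δ = sin ε · sin L_s = sin 82.20° × sin 277.0° = -0.983363.
δ = arcsin(-0.983363) = -79.53°.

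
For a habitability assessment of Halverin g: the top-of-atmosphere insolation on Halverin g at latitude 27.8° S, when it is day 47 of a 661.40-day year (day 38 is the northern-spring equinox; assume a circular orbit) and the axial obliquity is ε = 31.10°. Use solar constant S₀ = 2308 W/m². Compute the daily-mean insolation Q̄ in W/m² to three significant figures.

Q̄ ≈ 626 W/m²

Solar longitude: λ_s = 360° × (47 − 38)/661.40 = 4.899°.
sin δ = sin 31.10° × sin 4.899° = 0.04411, so δ = +2.528°.
cos H₀ = −tan(-27.8°) tan(+2.528°) = 0.0233, H₀ = 1.5475 rad.
Bracket: H₀ sin φ sin δ + cos φ cos δ sin H₀ = 1.5475×-0.46639×0.04411 + 0.88458×0.99903×0.99973 = -0.031836 + 0.883483 = 0.851647.
Q̄ = (S₀/π) × [bracket] = (2308/π) × 0.851647 = 625.7 W/m².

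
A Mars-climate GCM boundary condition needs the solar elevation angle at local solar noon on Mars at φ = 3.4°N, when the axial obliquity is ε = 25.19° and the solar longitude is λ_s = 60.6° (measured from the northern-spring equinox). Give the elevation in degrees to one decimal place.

Solar declination: sin δ = sin ε · sin λ_s = sin 25.19° × sin 60.6° = 0.37081, so δ = +21.765°.
At local noon the hour angle is zero, so the zenith angle equals |φ − δ| = |+3.4° − (+21.765°)| = 18.365°.
Elevation = 90° − 18.365° = 71.6°.

71.6°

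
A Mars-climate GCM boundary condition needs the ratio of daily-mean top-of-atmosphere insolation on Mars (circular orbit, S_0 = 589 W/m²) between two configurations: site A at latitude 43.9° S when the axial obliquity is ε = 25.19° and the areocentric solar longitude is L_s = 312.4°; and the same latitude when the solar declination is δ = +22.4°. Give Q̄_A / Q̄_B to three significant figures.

Q̄_A / Q̄_B ≈ 3.49

— Configuration A (ϕ=-43.9°):
sin δ = sin 25.19° × sin 312.4° = -0.31430, so δ = -18.319°.
cos h₀ = −tan(-43.9°) tan(-18.319°) = -0.3186, h₀ = 1.8951 rad.
Bracket: h₀ sin ϕ sin δ + cos ϕ cos δ sin h₀ = 1.8951×-0.69340×-0.31430 + 0.72055×0.94932×0.94789 = 0.413010 + 0.648388 = 1.061398.
Q̄ = (S_0/π) × [bracket] = (589/π) × 1.061398 = 199.00 W/m².
— Configuration B (ϕ=-43.9°):
cos h₀ = −tan(-43.9°) tan(+22.400°) = 0.3966, h₀ = 1.1629 rad.
Bracket: h₀ sin ϕ sin δ + cos ϕ cos δ sin h₀ = 1.1629×-0.69340×0.38107 + 0.72055×0.92455×0.91797 = -0.307278 + 0.611537 = 0.304259.
Q̄ = (S_0/π) × [bracket] = (589/π) × 0.304259 = 57.044 W/m².
Ratio Q̄_A / Q̄_B = 199.00 / 57.044 = 3.489.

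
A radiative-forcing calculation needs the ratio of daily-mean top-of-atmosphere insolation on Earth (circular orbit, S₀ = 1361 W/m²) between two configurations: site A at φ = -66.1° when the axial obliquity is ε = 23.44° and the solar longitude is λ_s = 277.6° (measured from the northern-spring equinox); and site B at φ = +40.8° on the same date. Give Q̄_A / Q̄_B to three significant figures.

Q̄_A / Q̄_B ≈ 3.34

— Configuration A (φ=-66.1°):
Solar declination: sin δ = sin ε · sin λ_s = sin 23.44° × sin 277.6° = -0.39429, so δ = -23.222°.
cos H₀ = −tan(-66.1°) tan(-23.222°) = -0.9682, H₀ = 2.8888 rad.
Bracket: H₀ sin φ sin δ + cos φ cos δ sin H₀ = 2.8888×-0.91425×-0.39429 + 0.40514×0.91898×0.25012 = 1.041354 + 0.093124 = 1.134478.
Q̄ = (S₀/π) × [bracket] = (1361/π) × 1.134478 = 491.48 W/m².
— Configuration B (φ=+40.8°):
cos H₀ = −tan(+40.8°) tan(-23.222°) = 0.3703, H₀ = 1.1914 rad.
Bracket: H₀ sin φ sin δ + cos φ cos δ sin H₀ = 1.1914×0.65342×-0.39429 + 0.75700×0.91898×0.92889 = -0.306949 + 0.646199 = 0.339250.
Q̄ = (S₀/π) × [bracket] = (1361/π) × 0.339250 = 146.97 W/m².
Ratio Q̄_A / Q̄_B = 491.48 / 146.97 = 3.344.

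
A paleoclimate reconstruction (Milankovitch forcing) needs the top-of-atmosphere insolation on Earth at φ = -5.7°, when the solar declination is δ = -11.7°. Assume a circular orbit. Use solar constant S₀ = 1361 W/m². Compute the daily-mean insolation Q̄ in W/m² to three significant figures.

cos H₀ = −tan(-5.7°) tan(-11.700°) = -0.0207, H₀ = 1.5915 rad.
Bracket: H₀ sin φ sin δ + cos φ cos δ sin H₀ = 1.5915×-0.09932×-0.20279 + 0.99506×0.97922×0.99979 = 0.032055 + 0.974178 = 1.006233.
Q̄ = (S₀/π) × [bracket] = (1361/π) × 1.006233 = 435.9 W/m².

Q̄ ≈ 436 W/m²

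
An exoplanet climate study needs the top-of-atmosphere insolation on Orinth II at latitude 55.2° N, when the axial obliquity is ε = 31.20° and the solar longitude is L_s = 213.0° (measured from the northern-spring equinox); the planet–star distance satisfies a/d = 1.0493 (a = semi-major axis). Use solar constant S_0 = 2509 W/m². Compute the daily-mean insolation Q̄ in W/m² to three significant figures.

Q̄ ≈ 205 W/m²

Solar declination: sin δ = sin ε · sin L_s = sin 31.20° × sin 213.0° = -0.28214, so δ = -16.388°.
cos h₀ = −tan(+55.2°) tan(-16.388°) = 0.4231, h₀ = 1.1339 rad.
Bracket: h₀ sin ϕ sin δ + cos ϕ cos δ sin h₀ = 1.1339×0.82115×-0.28214 + 0.57071×0.95937×0.90607 = -0.262701 + 0.496093 = 0.233392.
Inverse-square distance factor (a/d)² = 1.0493² = 1.101030.
Q̄ = (S_0/π) × 1.101030 × [bracket] = (2509/π) × 1.101030 × 0.233392 = 205.2 W/m².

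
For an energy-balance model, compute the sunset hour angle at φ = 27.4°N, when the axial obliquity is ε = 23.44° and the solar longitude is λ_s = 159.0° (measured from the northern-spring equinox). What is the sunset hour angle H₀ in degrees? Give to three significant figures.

Solar declination: sin δ = sin ε · sin λ_s = sin 23.44° × sin 159.0° = 0.14255, so δ = +8.196°.
cos H₀ = −tan φ · tan δ = −tan(+27.4°) × tan(+8.196°) = -0.0747, so H₀ = 1.6455 rad = 94.28°.

H₀ = 94.3°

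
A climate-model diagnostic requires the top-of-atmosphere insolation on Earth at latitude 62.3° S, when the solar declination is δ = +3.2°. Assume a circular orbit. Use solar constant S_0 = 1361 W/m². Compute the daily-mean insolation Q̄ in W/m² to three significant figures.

cos h₀ = −tan(-62.3°) tan(+3.200°) = 0.1065, h₀ = 1.4641 rad.
Bracket: h₀ sin ϕ sin δ + cos ϕ cos δ sin h₀ = 1.4641×-0.88539×0.05582 + 0.46484×0.99844×0.99431 = -0.072359 + 0.461474 = 0.389115.
Q̄ = (S_0/π) × [bracket] = (1361/π) × 0.389115 = 168.6 W/m².

Q̄ ≈ 169 W/m²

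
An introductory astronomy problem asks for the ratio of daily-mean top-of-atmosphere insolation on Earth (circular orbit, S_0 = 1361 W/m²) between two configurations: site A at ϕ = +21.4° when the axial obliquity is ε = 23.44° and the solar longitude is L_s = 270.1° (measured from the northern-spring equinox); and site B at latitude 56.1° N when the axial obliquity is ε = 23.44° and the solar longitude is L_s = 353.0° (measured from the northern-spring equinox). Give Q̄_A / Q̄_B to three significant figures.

Q̄_A / Q̄_B ≈ 1.29

— Configuration A (ϕ=+21.4°):
Solar declination: sin δ = sin ε · sin L_s = sin 23.44° × sin 270.1° = -0.39779, so δ = -23.440°.
cos h₀ = −tan(+21.4°) tan(-23.440°) = 0.1699, h₀ = 1.4001 rad.
Bracket: h₀ sin ϕ sin δ + cos ϕ cos δ sin h₀ = 1.4001×0.36488×-0.39779 + 0.93106×0.91748×0.98546 = -0.203218 + 0.841808 = 0.638590.
Q̄ = (S_0/π) × [bracket] = (1361/π) × 0.638590 = 276.65 W/m².
— Configuration B (ϕ=+56.1°):
Solar declination: sin δ = sin ε · sin L_s = sin 23.44° × sin 353.0° = -0.04848, so δ = -2.779°.
cos h₀ = −tan(+56.1°) tan(-2.779°) = 0.0722, h₀ = 1.4985 rad.
Bracket: h₀ sin ϕ sin δ + cos ϕ cos δ sin h₀ = 1.4985×0.83001×-0.04848 + 0.55775×0.99882×0.99739 = -0.060298 + 0.555638 = 0.495340.
Q̄ = (S_0/π) × [bracket] = (1361/π) × 0.495340 = 214.59 W/m².
Ratio Q̄_A / Q̄_B = 276.65 / 214.59 = 1.289.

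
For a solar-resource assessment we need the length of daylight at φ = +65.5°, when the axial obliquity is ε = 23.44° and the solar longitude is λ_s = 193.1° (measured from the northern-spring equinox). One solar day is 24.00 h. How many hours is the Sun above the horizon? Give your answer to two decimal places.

Solar declination: sin δ = sin ε · sin λ_s = sin 23.44° × sin 193.1° = -0.09016, so δ = -5.173°.
cos H₀ = −tan φ · tan δ = −tan(+65.5°) × tan(-5.173°) = 0.1986, so H₀ = 1.3708 rad = 78.54°.
Daylight = 2H₀/(2π) × 24.00 h = (1.3708/π) × 24.00 = 10.47 h.

10.47 h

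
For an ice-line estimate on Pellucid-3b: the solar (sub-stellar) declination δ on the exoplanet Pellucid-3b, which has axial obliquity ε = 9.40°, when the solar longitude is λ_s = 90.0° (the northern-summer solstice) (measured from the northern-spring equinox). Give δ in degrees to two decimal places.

sin δ = sin ε · sin λ_s = sin 9.40° × sin 90.0° = 0.163326.
δ = arcsin(0.163326) = +9.40°.

δ = +9.40°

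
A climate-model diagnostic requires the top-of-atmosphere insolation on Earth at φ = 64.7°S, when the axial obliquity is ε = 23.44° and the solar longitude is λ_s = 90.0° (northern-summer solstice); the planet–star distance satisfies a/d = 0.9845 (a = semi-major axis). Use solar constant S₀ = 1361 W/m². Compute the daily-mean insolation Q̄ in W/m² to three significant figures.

Q̄ ≈ 3.71 W/m²

Solar declination: sin δ = sin ε · sin λ_s = sin 23.44° × sin 90.0° = 0.39779, so δ = +23.440°.
cos H₀ = −tan(-64.7°) tan(+23.440°) = 0.9172, H₀ = 0.4098 rad.
Bracket: H₀ sin φ sin δ + cos φ cos δ sin H₀ = 0.4098×-0.90408×0.39779 + 0.42736×0.91748×0.39838 = -0.147378 + 0.156203 = 0.008825.
Inverse-square distance factor (a/d)² = 0.9845² = 0.969240.
Q̄ = (S₀/π) × 0.969240 × [bracket] = (1361/π) × 0.969240 × 0.008825 = 3.706 W/m².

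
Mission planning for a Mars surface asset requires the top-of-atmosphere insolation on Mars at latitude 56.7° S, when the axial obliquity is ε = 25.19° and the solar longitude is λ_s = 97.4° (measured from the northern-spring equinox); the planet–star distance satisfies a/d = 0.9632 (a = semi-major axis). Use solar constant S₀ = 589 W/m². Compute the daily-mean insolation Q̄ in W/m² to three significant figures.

Solar declination: sin δ = sin ε · sin λ_s = sin 25.19° × sin 97.4° = 0.42208, so δ = +24.966°.
cos H₀ = −tan(-56.7°) tan(+24.966°) = 0.7088, H₀ = 0.7830 rad.
Bracket: H₀ sin φ sin δ + cos φ cos δ sin H₀ = 0.7830×-0.83581×0.42208 + 0.54902×0.90656×0.70543 = -0.276226 + 0.351106 = 0.074880.
Inverse-square distance factor (a/d)² = 0.9632² = 0.927754.
Q̄ = (S₀/π) × 0.927754 × [bracket] = (589/π) × 0.927754 × 0.074880 = 13.02 W/m².

Q̄ ≈ 13.0 W/m²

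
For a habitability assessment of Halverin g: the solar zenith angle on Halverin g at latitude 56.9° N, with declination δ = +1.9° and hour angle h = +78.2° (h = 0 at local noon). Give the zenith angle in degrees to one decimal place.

cos θ_z = sin φ sin δ + cos φ cos δ cos h = 0.027775 + 0.111614 = 0.139389.
θ_z = arccos(0.139389) = 82.0°.

θ_z = 82.0°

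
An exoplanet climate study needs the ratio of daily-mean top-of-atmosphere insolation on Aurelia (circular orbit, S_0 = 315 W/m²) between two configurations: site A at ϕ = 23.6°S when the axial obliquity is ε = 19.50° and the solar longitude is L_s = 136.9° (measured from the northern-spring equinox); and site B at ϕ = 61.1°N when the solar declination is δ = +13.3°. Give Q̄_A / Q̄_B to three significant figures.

Q̄_A / Q̄_B ≈ 0.907

— Configuration A (ϕ=-23.6°):
Solar declination: sin δ = sin ε · sin L_s = sin 19.50° × sin 136.9° = 0.22808, so δ = +13.184°.
cos h₀ = −tan(-23.6°) tan(+13.184°) = 0.1023, h₀ = 1.4683 rad.
Bracket: h₀ sin ϕ sin δ + cos ϕ cos δ sin h₀ = 1.4683×-0.40035×0.22808 + 0.91636×0.97364×0.99475 = -0.134073 + 0.887521 = 0.753448.
Q̄ = (S_0/π) × [bracket] = (315/π) × 0.753448 = 75.546 W/m².
— Configuration B (ϕ=+61.1°):
cos h₀ = −tan(+61.1°) tan(+13.300°) = -0.4282, h₀ = 2.0133 rad.
Bracket: h₀ sin ϕ sin δ + cos ϕ cos δ sin h₀ = 2.0133×0.87546×0.23005 + 0.48328×0.97318×0.90367 = 0.405478 + 0.425013 = 0.830491.
Q̄ = (S_0/π) × [bracket] = (315/π) × 0.830491 = 83.271 W/m².
Ratio Q̄_A / Q̄_B = 75.546 / 83.271 = 0.9072.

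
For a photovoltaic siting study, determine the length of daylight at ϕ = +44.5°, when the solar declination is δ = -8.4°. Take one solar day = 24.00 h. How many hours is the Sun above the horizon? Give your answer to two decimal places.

10.89 h

cos h₀ = −tan ϕ · tan δ = −tan(+44.5°) × tan(-8.400°) = 0.1451, so h₀ = 1.4252 rad = 81.66°.
Daylight = 2h₀/(2π) × 24.00 h = (1.4252/π) × 24.00 = 10.89 h.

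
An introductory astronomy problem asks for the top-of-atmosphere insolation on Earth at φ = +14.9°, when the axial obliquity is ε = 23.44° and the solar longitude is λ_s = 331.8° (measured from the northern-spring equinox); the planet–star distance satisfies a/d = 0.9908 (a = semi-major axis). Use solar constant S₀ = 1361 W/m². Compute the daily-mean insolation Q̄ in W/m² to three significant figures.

Q̄ ≈ 372 W/m²

Solar declination: sin δ = sin ε · sin λ_s = sin 23.44° × sin 331.8° = -0.18798, so δ = -10.835°.
cos H₀ = −tan(+14.9°) tan(-10.835°) = 0.0509, H₀ = 1.5199 rad.
Bracket: H₀ sin φ sin δ + cos φ cos δ sin H₀ = 1.5199×0.25713×-0.18798 + 0.96638×0.98217×0.99870 = -0.073465 + 0.947916 = 0.874451.
Inverse-square distance factor (a/d)² = 0.9908² = 0.981685.
Q̄ = (S₀/π) × 0.981685 × [bracket] = (1361/π) × 0.981685 × 0.874451 = 371.9 W/m².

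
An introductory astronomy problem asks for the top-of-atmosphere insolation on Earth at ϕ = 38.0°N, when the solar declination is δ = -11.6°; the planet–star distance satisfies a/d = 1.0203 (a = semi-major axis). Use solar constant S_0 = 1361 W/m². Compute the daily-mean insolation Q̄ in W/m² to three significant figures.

cos h₀ = −tan(+38.0°) tan(-11.600°) = 0.1604, h₀ = 1.4097 rad.
Bracket: h₀ sin ϕ sin δ + cos ϕ cos δ sin h₀ = 1.4097×0.61566×-0.20108 + 0.78801×0.97958×0.98706 = -0.174517 + 0.761930 = 0.587413.
Inverse-square distance factor (a/d)² = 1.0203² = 1.041012.
Q̄ = (S_0/π) × 1.041012 × [bracket] = (1361/π) × 1.041012 × 0.587413 = 264.9 W/m².

Q̄ ≈ 265 W/m²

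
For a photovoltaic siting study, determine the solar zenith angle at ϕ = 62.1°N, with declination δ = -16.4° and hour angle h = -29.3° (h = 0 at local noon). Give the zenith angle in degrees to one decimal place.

θ_z = 81.8°

cos θ_z = sin ϕ sin δ + cos ϕ cos δ cos h = -0.249524 + 0.391465 = 0.141941.
θ_z = arccos(0.141941) = 81.8°.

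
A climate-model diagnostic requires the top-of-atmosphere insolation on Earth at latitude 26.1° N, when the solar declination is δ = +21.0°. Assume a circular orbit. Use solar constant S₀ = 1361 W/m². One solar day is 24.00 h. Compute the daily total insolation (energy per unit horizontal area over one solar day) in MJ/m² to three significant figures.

cos H₀ = −tan(+26.1°) tan(+21.000°) = -0.1881, H₀ = 1.7600 rad.
Bracket: H₀ sin φ sin δ + cos φ cos δ sin H₀ = 1.7600×0.43994×0.35837 + 0.89803×0.93358×0.98216 = 0.277484 + 0.823426 = 1.100910.
Q̄ = (S₀/π) × [bracket] = (1361/π) × 1.100910 = 476.94 W/m².
Daily total = Q̄ × 24.00 h × 3600 s/h = 476.94 × 24.00 × 3600 / 10⁶ = 41.21 MJ/m².

41.2 MJ/m²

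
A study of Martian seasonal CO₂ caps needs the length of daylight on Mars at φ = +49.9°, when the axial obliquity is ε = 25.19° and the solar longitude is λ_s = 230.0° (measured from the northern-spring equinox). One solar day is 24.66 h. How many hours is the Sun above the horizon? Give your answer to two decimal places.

Solar declination: sin δ = sin ε · sin λ_s = sin 25.19° × sin 230.0° = -0.32604, so δ = -19.029°.
cos H₀ = −tan φ · tan δ = −tan(+49.9°) × tan(-19.029°) = 0.4096, so H₀ = 1.1488 rad = 65.82°.
Daylight = 2H₀/(2π) × 24.66 h = (1.1488/π) × 24.66 = 9.02 h.

9.02 h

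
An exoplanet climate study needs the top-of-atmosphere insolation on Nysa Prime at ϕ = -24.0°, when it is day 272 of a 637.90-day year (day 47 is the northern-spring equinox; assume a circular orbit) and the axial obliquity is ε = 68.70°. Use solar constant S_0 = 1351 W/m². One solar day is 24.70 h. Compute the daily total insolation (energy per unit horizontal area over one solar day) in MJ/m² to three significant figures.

8.08 MJ/m²

Solar longitude: L_s = 360° × (272 − 47)/637.90 = 126.979°.
sin δ = sin 68.70° × sin 126.979° = 0.74429, so δ = +48.098°.
cos h₀ = −tan(-24.0°) tan(+48.098°) = 0.4962, h₀ = 1.0516 rad.
Bracket: h₀ sin ϕ sin δ + cos ϕ cos δ sin h₀ = 1.0516×-0.40674×0.74429 + 0.91355×0.66786×0.86822 = -0.318354 + 0.529721 = 0.211367.
Q̄ = (S_0/π) × [bracket] = (1351/π) × 0.211367 = 90.896 W/m².
Daily total = Q̄ × 24.70 h × 3600 s/h = 90.896 × 24.70 × 3600 / 10⁶ = 8.082 MJ/m².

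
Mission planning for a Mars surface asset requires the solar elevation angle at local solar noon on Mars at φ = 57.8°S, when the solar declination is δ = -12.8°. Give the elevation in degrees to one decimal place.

At local noon the hour angle is zero, so the zenith angle equals |φ − δ| = |-57.8° − (-12.800°)| = 45.000°.
Elevation = 90° − 45.000° = 45.0°.

45.0°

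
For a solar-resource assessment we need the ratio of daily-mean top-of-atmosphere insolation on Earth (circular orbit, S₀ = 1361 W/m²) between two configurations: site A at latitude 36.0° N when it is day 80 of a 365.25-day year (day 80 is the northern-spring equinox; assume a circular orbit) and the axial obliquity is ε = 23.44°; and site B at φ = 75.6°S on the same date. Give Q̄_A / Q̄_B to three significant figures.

— Configuration A (φ=+36.0°):
Solar longitude: λ_s = 360° × (80 − 80)/365.25 = 0.000°.
sin δ = sin 23.44° × sin 0.000° = 0.00000, so δ = +0.000°.
cos H₀ = −tan(+36.0°) tan(+0.000°) = -0.0000, H₀ = 1.5708 rad.
Bracket: H₀ sin φ sin δ + cos φ cos δ sin H₀ = 1.5708×0.58779×0.00000 + 0.80902×1.00000×1.00000 = 0.000000 + 0.809020 = 0.809020.
Q̄ = (S₀/π) × [bracket] = (1361/π) × 0.809020 = 350.48 W/m².
— Configuration B (φ=-75.6°):
cos H₀ = −tan(-75.6°) tan(+0.000°) = 0.0000, H₀ = 1.5708 rad.
Bracket: H₀ sin φ sin δ + cos φ cos δ sin H₀ = 1.5708×-0.96858×0.00000 + 0.24869×1.00000×1.00000 = -0.000000 + 0.248690 = 0.248690.
Q̄ = (S₀/π) × [bracket] = (1361/π) × 0.248690 = 107.74 W/m².
Ratio Q̄_A / Q̄_B = 350.48 / 107.74 = 3.253.

Q̄_A / Q̄_B ≈ 3.25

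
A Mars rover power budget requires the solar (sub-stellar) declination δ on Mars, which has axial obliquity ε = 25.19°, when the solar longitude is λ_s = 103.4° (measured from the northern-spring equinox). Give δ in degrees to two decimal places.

sin δ = sin ε · sin λ_s = sin 25.19° × sin 103.4° = 0.414034.
δ = arcsin(0.414034) = +24.46°.

δ = +24.46°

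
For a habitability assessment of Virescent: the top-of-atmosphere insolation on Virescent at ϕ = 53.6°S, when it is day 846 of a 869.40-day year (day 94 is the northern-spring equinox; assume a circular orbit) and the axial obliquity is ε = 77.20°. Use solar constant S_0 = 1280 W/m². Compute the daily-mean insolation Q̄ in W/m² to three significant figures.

Solar longitude: L_s = 360° × (846 − 94)/869.40 = 311.387°.
sin δ = sin 77.20° × sin 311.387° = -0.73161, so δ = -47.022°.
cos h₀ = −tan(-53.6°) tan(-47.022°) = -1.4556 ≤ −1 ⇒ polar day, h₀ = π.
Bracket: h₀ sin ϕ sin δ + cos ϕ cos δ sin h₀ = 3.1416×-0.80489×-0.73161 + 0.59342×0.68172×0.00000 = 1.849980 + 0.000000 = 1.849980.
Q̄ = (S_0/π) × [bracket] = (1280/π) × 1.849980 = 753.7 W/m².

Q̄ ≈ 754 W/m²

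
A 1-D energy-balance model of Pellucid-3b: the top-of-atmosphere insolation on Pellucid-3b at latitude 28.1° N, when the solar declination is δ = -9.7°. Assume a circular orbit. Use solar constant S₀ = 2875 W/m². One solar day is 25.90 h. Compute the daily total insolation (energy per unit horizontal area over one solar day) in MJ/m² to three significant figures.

cos H₀ = −tan(+28.1°) tan(-9.700°) = 0.0913, H₀ = 1.4794 rad.
Bracket: H₀ sin φ sin δ + cos φ cos δ sin H₀ = 1.4794×0.47101×-0.16849 + 0.88213×0.98570×0.99583 = -0.117406 + 0.865890 = 0.748484.
Q̄ = (S₀/π) × [bracket] = (2875/π) × 0.748484 = 684.97 W/m².
Daily total = Q̄ × 25.90 h × 3600 s/h = 684.97 × 25.90 × 3600 / 10⁶ = 63.87 MJ/m².

63.9 MJ/m²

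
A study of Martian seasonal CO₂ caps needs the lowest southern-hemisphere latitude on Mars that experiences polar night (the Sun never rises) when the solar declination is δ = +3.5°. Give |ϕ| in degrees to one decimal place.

Polar night requires cos h₀ = −tan ϕ tan δ ≥ 1, i.e. tan ϕ tan δ ≤ −1.
The boundary is |tan ϕ| · |tan δ| = 1, so |ϕ| = 90° − |δ| = 90° − 3.5° = 86.5° in the southern hemisphere.

|ϕ| = 86.5°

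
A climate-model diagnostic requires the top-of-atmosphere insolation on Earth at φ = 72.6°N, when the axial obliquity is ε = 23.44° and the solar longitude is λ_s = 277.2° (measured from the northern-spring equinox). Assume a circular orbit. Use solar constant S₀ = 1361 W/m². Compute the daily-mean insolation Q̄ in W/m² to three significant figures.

Q̄ ≈ 0.00 W/m²

Solar declination: sin δ = sin ε · sin λ_s = sin 23.44° × sin 277.2° = -0.39465, so δ = -23.244°.
cos H₀ = −tan(+72.6°) tan(-23.244°) = 1.3706 ≥ 1 ⇒ polar night, H₀ = 0 and Q̄ = 0.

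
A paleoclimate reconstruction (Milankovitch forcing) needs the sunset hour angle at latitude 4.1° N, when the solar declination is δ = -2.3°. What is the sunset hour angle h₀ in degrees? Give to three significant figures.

cos h₀ = −tan ϕ · tan δ = −tan(+4.1°) × tan(-2.300°) = 0.0029, so h₀ = 1.5679 rad = 89.84°.

h₀ = 89.8°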